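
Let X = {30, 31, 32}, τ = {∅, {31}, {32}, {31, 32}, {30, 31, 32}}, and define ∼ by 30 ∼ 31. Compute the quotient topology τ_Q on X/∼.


X/∼ = {[30=31], [32]}; |τ_Q| = 3.

Equivalence classes: [30=31], [32].
Quotient map π: X → X/∼ sends 30 ↦ [30=31], 31 ↦ [30=31], 32 ↦ [32].
For each subset V ⊆ X/∼, compute π^{-1}(V) ⊆ X and check whether π^{-1}(V) ∈ τ. V is open in τ_Q iff π^{-1}(V) ∈ τ.
  V = {}: π^{-1}(V) = ∅ ∈ τ ✓.
  V = {[30=31]}: π^{-1}(V) = {30, 31} ∉ τ ✗.
  V = {[32]}: π^{-1}(V) = {32} ∈ τ ✓.
  V = {[30=31], [32]}: π^{-1}(V) = {30, 31, 32} ∈ τ ✓.
Open sets in the quotient: τ_Q = {{}, {[32]}, {[30=31], [32]}} (3 elements).


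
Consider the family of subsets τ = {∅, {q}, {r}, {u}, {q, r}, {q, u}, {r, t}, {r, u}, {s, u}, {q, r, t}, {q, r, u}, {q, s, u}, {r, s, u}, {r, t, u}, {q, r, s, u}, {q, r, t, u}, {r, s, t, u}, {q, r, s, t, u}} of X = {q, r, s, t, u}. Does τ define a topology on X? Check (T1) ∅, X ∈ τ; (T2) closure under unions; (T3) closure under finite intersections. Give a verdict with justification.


τ IS a topology on X.

Axiom (T1): ∅ ∈ τ? Yes; X ∈ τ? Yes.
Axiom (T2/T3): check pairwise unions and intersections of members of τ.
All pairwise intersections and unions checked — each lies in τ. Therefore τ satisfies (T1), (T2), (T3): it IS a topology on X.


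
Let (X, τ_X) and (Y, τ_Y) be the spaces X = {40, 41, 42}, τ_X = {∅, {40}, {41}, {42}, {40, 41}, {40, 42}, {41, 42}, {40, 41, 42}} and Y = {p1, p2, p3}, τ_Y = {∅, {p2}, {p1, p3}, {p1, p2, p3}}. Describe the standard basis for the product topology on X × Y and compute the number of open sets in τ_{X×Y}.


Basis B = {∅ × ∅, {40} × {p2}, {41} × {p2}, {42} × {p2}, {40} × {p1, p3}, {40, 41} × {p2}, {40, 42} × {p2}, {41} × {p1, p3}, {41, 42} × {p2}, {42} × {p1, p3}, {40} × {p1, p2, p3}, {40, 41, 42} × {p2}, {41} × {p1, p2, p3}, {42} × {p1, p2, p3}, {40, 41} × {p1, p3}, {40, 42} × {p1, p3}, {41, 42} × {p1, p3}, {40, 41} × {p1, p2, p3}, {40, 42} × {p1, p2, p3}, {40, 41, 42} × {p1, p3}, {41, 42} × {p1, p2, p3}, {40, 41, 42} × {p1, p2, p3}}; |τ_{X×Y}| = 64.

Enumerate products U × V with U ∈ τ_X, V ∈ τ_Y (deduplicated):
  ∅ × ∅ = {} (∅)
  {40} × {p2} = {(40,p2)}
  {41} × {p2} = {(41,p2)}
  {42} × {p2} = {(42,p2)}
  {40} × {p1, p3} = {(40,p1), (40,p3)}
  {40, 41} × {p2} = {(40,p2), (41,p2)}
  {40, 42} × {p2} = {(40,p2), (42,p2)}
  {41} × {p1, p3} = {(41,p1), (41,p3)}
  {41, 42} × {p2} = {(41,p2), (42,p2)}
  {42} × {p1, p3} = {(42,p1), (42,p3)}
  {40} × {p1, p2, p3} = {(40,p1), (40,p2), (40,p3)}
  {40, 41, 42} × {p2} = {(40,p2), (41,p2), (42,p2)}
  {41} × {p1, p2, p3} = {(41,p1), (41,p2), (41,p3)}
  {42} × {p1, p2, p3} = {(42,p1), (42,p2), (42,p3)}
  {40, 41} × {p1, p3} = {(40,p1), (40,p3), (41,p1), (41,p3)}
  {40, 42} × {p1, p3} = {(40,p1), (40,p3), (42,p1), (42,p3)}
  {41, 42} × {p1, p3} = {(41,p1), (41,p3), (42,p1), (42,p3)}
  {40, 41} × {p1, p2, p3} = {(40,p1), (40,p2), (40,p3), (41,p1), (41,p2), (41,p3)}
  {40, 42} × {p1, p2, p3} = {(40,p1), (40,p2), (40,p3), (42,p1), (42,p2), (42,p3)}
  {40, 41, 42} × {p1, p3} = {(40,p1), (40,p3), (41,p1), (41,p3), (42,p1), (42,p3)}
  {41, 42} × {p1, p2, p3} = {(41,p1), (41,p2), (41,p3), (42,p1), (42,p2), (42,p3)}
  {40, 41, 42} × {p1, p2, p3} = {(40,p1), (40,p2), (40,p3), (41,p1), (41,p2), (41,p3), (42,p1), (42,p2), (42,p3)}
These 22 distinct sets form the basis B.
Close under arbitrary unions to get τ_{X×Y}; counting gives |τ_{X×Y}| = 64.


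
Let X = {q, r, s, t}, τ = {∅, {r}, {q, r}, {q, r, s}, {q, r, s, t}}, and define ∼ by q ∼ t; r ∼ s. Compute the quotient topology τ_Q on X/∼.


X/∼ = {[q=t], [r=s]}; |τ_Q| = 2.

Equivalence classes: [q=t], [r=s].
Quotient map π: X → X/∼ sends q ↦ [q=t], r ↦ [r=s], s ↦ [r=s], t ↦ [q=t].
For each subset V ⊆ X/∼, compute π^{-1}(V) ⊆ X and check whether π^{-1}(V) ∈ τ. V is open in τ_Q iff π^{-1}(V) ∈ τ.
  V = {}: π^{-1}(V) = ∅ ∈ τ ✓.
  V = {[q=t]}: π^{-1}(V) = {q, t} ∉ τ ✗.
  V = {[r=s]}: π^{-1}(V) = {r, s} ∉ τ ✗.
  V = {[q=t], [r=s]}: π^{-1}(V) = {q, r, s, t} ∈ τ ✓.
Open sets in the quotient: τ_Q = {{}, {[q=t], [r=s]}} (2 elements).


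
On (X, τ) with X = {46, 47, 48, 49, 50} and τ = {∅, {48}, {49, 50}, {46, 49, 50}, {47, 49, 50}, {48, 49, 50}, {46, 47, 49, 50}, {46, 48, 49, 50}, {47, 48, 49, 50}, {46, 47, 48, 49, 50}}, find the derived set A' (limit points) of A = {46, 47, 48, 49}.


A' = {46, 47, 50}

For each x ∈ X, list the open sets U ∈ τ with x ∈ U, then check whether U ∩ (A ∖ {x}) ≠ ∅ for every such U.
  x = 46: opens ∋ x are {46, 49, 50}, {46, 47, 49, 50}, {46, 48, 49, 50}, {46, 47, 48, 49, 50}; each meets A ∖ {46}, so x IS a limit point.
  x = 47: opens ∋ x are {47, 49, 50}, {46, 47, 49, 50}, {47, 48, 49, 50}, {46, 47, 48, 49, 50}; each meets A ∖ {47}, so x IS a limit point.
  x = 48: open {48} ∋ x has {48} ∩ (A ∖ {48}) = ∅, so x is NOT a limit point.
  x = 49: open {49, 50} ∋ x has {49, 50} ∩ (A ∖ {49}) = ∅, so x is NOT a limit point.
  x = 50: opens ∋ x are {49, 50}, {46, 49, 50}, {47, 49, 50}, {48, 49, 50}, {46, 47, 49, 50}, {46, 48, 49, 50}, {47, 48, 49, 50}, {46, 47, 48, 49, 50}; each meets A ∖ {50}, so x IS a limit point.
Collecting: A' = {46, 47, 50}.


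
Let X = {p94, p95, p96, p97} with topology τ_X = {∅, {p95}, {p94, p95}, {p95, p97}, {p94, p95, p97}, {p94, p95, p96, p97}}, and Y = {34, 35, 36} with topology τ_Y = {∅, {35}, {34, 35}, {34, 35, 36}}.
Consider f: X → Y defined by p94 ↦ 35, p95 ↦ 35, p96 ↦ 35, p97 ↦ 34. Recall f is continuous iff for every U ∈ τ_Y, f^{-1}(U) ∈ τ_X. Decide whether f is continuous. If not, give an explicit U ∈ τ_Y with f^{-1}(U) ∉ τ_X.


f is NOT continuous.

Compute f^{-1}(U) for each U ∈ τ_Y:
  U = ∅: f^{-1}(U) = ∅ ∈ τ_X ✓.
  U = {35}: f^{-1}(U) = {p94, p95, p96} ∉ τ_X ✗.
  U = {34, 35}: f^{-1}(U) = {p94, p95, p96, p97} ∈ τ_X ✓.
  U = {34, 35, 36}: f^{-1}(U) = {p94, p95, p96, p97} ∈ τ_X ✓.
Found U = {35} with f^{-1}(U) = {p94, p95, p96} not in τ_X. Therefore f is NOT continuous.


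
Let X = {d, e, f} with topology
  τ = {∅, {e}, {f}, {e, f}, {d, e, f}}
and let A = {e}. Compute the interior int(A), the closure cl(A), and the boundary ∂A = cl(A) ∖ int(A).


int(A) = {e}, cl(A) = {d, e}, ∂A = {d}.

Closed sets in (X, τ) are complements of opens:
  closed(X, τ) = {∅, {d}, {d, e}, {d, f}, {d, e, f}}.
int(A) = ⋃ {U ∈ τ : U ⊆ A}. Opens contained in A: ∅, {e}.
Taking the union of these: int(A) = {e}.
cl(A) = ⋂ {C closed : A ⊆ C}. Closed sets containing A: {d, e}, {d, e, f}.
Intersecting these: cl(A) = {d, e}.
∂A = cl(A) ∖ int(A) = {d, e} ∖ {e} = {d}.


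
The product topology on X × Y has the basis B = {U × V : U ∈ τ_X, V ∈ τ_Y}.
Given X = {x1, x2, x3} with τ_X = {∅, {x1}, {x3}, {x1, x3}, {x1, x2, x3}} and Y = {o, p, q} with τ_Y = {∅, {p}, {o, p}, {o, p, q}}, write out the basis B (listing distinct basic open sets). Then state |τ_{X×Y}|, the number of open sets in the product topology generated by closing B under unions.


Basis B = {∅ × ∅, {x1} × {p}, {x3} × {p}, {x1} × {o, p}, {x1, x3} × {p}, {x3} × {o, p}, {x1} × {o, p, q}, {x1, x2, x3} × {p}, {x3} × {o, p, q}, {x1, x3} × {o, p}, {x1, x3} × {o, p, q}, {x1, x2, x3} × {o, p}, {x1, x2, x3} × {o, p, q}}; |τ_{X×Y}| = 30.

Enumerate products U × V with U ∈ τ_X, V ∈ τ_Y (deduplicated):
  ∅ × ∅ = {} (∅)
  {x1} × {p} = {(x1,p)}
  {x3} × {p} = {(x3,p)}
  {x1} × {o, p} = {(x1,o), (x1,p)}
  {x1, x3} × {p} = {(x1,p), (x3,p)}
  {x3} × {o, p} = {(x3,o), (x3,p)}
  {x1} × {o, p, q} = {(x1,o), (x1,p), (x1,q)}
  {x1, x2, x3} × {p} = {(x1,p), (x2,p), (x3,p)}
  {x3} × {o, p, q} = {(x3,o), (x3,p), (x3,q)}
  {x1, x3} × {o, p} = {(x1,o), (x1,p), (x3,o), (x3,p)}
  {x1, x3} × {o, p, q} = {(x1,o), (x1,p), (x1,q), (x3,o), (x3,p), (x3,q)}
  {x1, x2, x3} × {o, p} = {(x1,o), (x1,p), (x2,o), (x2,p), (x3,o), (x3,p)}
  {x1, x2, x3} × {o, p, q} = {(x1,o), (x1,p), (x1,q), (x2,o), (x2,p), (x2,q), (x3,o), (x3,p), (x3,q)}
These 13 distinct sets form the basis B.
Close under arbitrary unions to get τ_{X×Y}; counting gives |τ_{X×Y}| = 30.


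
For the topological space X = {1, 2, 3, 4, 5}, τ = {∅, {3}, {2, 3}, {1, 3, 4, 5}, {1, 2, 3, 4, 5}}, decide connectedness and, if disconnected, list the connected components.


(X, τ) is connected.

Find clopen sets (U ∈ τ with X ∖ U ∈ τ):
  U = ∅, X ∖ U = {1, 2, 3, 4, 5} — both open, so U is clopen.
  U = {1, 2, 3, 4, 5}, X ∖ U = ∅ — both open, so U is clopen.
Only trivial clopens (∅ and X) exist, so (X, τ) is connected.
Compute connected components by grouping points that agree on all clopens:
  component: {1, 2, 3, 4, 5}


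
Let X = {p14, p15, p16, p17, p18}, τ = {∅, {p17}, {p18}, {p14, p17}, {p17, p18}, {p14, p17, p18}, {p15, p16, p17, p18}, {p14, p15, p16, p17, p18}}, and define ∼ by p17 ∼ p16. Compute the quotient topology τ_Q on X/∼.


X/∼ = {[p14], [p15], [p16=p17], [p18]}; |τ_Q| = 4.

Equivalence classes: [p14], [p15], [p16=p17], [p18].
Quotient map π: X → X/∼ sends p14 ↦ [p14], p15 ↦ [p15], p16 ↦ [p16=p17], p17 ↦ [p16=p17], p18 ↦ [p18].
For each subset V ⊆ X/∼, compute π^{-1}(V) ⊆ X and check whether π^{-1}(V) ∈ τ. V is open in τ_Q iff π^{-1}(V) ∈ τ.
  V = {}: π^{-1}(V) = ∅ ∈ τ ✓.
  V = {[p14]}: π^{-1}(V) = {p14} ∉ τ ✗.
  V = {[p15]}: π^{-1}(V) = {p15} ∉ τ ✗.
  V = {[p14], [p15]}: π^{-1}(V) = {p14, p15} ∉ τ ✗.
  V = {[p16=p17]}: π^{-1}(V) = {p16, p17} ∉ τ ✗.
  V = {[p14], [p16=p17]}: π^{-1}(V) = {p14, p16, p17} ∉ τ ✗.
  V = {[p15], [p16=p17]}: π^{-1}(V) = {p15, p16, p17} ∉ τ ✗.
  V = {[p14], [p15], [p16=p17]}: π^{-1}(V) = {p14, p15, p16, p17} ∉ τ ✗.
  V = {[p18]}: π^{-1}(V) = {p18} ∈ τ ✓.
  V = {[p14], [p18]}: π^{-1}(V) = {p14, p18} ∉ τ ✗.
  V = {[p15], [p18]}: π^{-1}(V) = {p15, p18} ∉ τ ✗.
  V = {[p14], [p15], [p18]}: π^{-1}(V) = {p14, p15, p18} ∉ τ ✗.
  V = {[p16=p17], [p18]}: π^{-1}(V) = {p16, p17, p18} ∉ τ ✗.
  V = {[p14], [p16=p17], [p18]}: π^{-1}(V) = {p14, p16, p17, p18} ∉ τ ✗.
  V = {[p15], [p16=p17], [p18]}: π^{-1}(V) = {p15, p16, p17, p18} ∈ τ ✓.
  V = {[p14], [p15], [p16=p17], [p18]}: π^{-1}(V) = {p14, p15, p16, p17, p18} ∈ τ ✓.
Open sets in the quotient: τ_Q = {{}, {[p18]}, {[p15], [p16=p17], [p18]}, {[p14], [p15], [p16=p17], [p18]}} (4 elements).


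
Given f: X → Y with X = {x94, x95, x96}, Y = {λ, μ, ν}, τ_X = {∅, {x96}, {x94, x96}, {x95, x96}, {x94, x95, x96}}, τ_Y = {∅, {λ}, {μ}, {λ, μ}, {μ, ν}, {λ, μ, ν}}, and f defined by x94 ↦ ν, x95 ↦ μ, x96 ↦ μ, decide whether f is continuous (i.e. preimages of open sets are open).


f IS continuous.

Compute f^{-1}(U) for each U ∈ τ_Y:
  U = ∅: f^{-1}(U) = ∅ ∈ τ_X ✓.
  U = {λ}: f^{-1}(U) = ∅ ∈ τ_X ✓.
  U = {μ}: f^{-1}(U) = {x95, x96} ∈ τ_X ✓.
  U = {λ, μ}: f^{-1}(U) = {x95, x96} ∈ τ_X ✓.
  U = {μ, ν}: f^{-1}(U) = {x94, x95, x96} ∈ τ_X ✓.
  U = {λ, μ, ν}: f^{-1}(U) = {x94, x95, x96} ∈ τ_X ✓.
Every preimage lies in τ_X, so f IS continuous.


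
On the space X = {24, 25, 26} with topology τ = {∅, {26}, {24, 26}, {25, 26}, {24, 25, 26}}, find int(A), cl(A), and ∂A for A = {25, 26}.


int(A) = {25, 26}, cl(A) = {24, 25, 26}, ∂A = {24}.

Closed sets in (X, τ) are complements of opens:
  closed(X, τ) = {∅, {24}, {25}, {24, 25}, {24, 25, 26}}.
int(A) = ⋃ {U ∈ τ : U ⊆ A}. Opens contained in A: ∅, {26}, {25, 26}.
Taking the union of these: int(A) = {25, 26}.
cl(A) = ⋂ {C closed : A ⊆ C}. Closed sets containing A: {24, 25, 26}.
Intersecting these: cl(A) = {24, 25, 26}.
∂A = cl(A) ∖ int(A) = {24, 25, 26} ∖ {25, 26} = {24}.


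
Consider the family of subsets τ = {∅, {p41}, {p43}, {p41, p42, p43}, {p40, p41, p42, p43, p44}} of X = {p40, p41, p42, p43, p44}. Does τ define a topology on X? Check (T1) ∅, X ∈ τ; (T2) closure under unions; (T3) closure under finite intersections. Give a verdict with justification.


τ is NOT a topology on X.

Axiom (T1): ∅ ∈ τ? Yes; X ∈ τ? Yes.
Axiom (T2/T3): check pairwise unions and intersections of members of τ.
Counterexample for (T2): {p41} ∪ {p43} = {p41, p43} ∉ τ. Therefore τ is NOT a topology.


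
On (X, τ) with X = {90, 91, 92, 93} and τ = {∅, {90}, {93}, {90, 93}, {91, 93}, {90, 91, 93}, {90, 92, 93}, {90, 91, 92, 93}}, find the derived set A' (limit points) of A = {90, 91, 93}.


A' = {91, 92}

For each x ∈ X, list the open sets U ∈ τ with x ∈ U, then check whether U ∩ (A ∖ {x}) ≠ ∅ for every such U.
  x = 90: open {90} ∋ x has {90} ∩ (A ∖ {90}) = ∅, so x is NOT a limit point.
  x = 91: opens ∋ x are {91, 93}, {90, 91, 93}, {90, 91, 92, 93}; each meets A ∖ {91}, so x IS a limit point.
  x = 92: opens ∋ x are {90, 92, 93}, {90, 91, 92, 93}; each meets A ∖ {92}, so x IS a limit point.
  x = 93: open {93} ∋ x has {93} ∩ (A ∖ {93}) = ∅, so x is NOT a limit point.
Collecting: A' = {91, 92}.


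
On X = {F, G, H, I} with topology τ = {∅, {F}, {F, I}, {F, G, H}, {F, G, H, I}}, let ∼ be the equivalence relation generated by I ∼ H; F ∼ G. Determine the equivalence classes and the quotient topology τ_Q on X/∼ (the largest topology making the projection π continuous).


X/∼ = {[F=G], [H=I]}; |τ_Q| = 2.

Equivalence classes: [F=G], [H=I].
Quotient map π: X → X/∼ sends F ↦ [F=G], G ↦ [F=G], H ↦ [H=I], I ↦ [H=I].
For each subset V ⊆ X/∼, compute π^{-1}(V) ⊆ X and check whether π^{-1}(V) ∈ τ. V is open in τ_Q iff π^{-1}(V) ∈ τ.
  V = {}: π^{-1}(V) = ∅ ∈ τ ✓.
  V = {[F=G]}: π^{-1}(V) = {F, G} ∉ τ ✗.
  V = {[H=I]}: π^{-1}(V) = {H, I} ∉ τ ✗.
  V = {[F=G], [H=I]}: π^{-1}(V) = {F, G, H, I} ∈ τ ✓.
Open sets in the quotient: τ_Q = {{}, {[F=G], [H=I]}} (2 elements).


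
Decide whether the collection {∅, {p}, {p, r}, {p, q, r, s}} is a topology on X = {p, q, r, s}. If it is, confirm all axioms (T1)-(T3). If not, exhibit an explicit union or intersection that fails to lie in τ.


τ IS a topology on X.

Axiom (T1): ∅ ∈ τ? Yes; X ∈ τ? Yes.
Axiom (T2/T3): check pairwise unions and intersections of members of τ.
All pairwise intersections and unions checked — each lies in τ. Therefore τ satisfies (T1), (T2), (T3): it IS a topology on X.


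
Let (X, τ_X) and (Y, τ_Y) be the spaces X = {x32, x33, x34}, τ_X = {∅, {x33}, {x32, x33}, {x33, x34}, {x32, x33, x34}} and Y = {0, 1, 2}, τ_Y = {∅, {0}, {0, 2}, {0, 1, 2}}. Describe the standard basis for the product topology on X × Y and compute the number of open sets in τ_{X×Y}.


Basis B = {∅ × ∅, {x33} × {0}, {x32, x33} × {0}, {x33} × {0, 2}, {x33, x34} × {0}, {x32, x33, x34} × {0}, {x33} × {0, 1, 2}, {x32, x33} × {0, 2}, {x33, x34} × {0, 2}, {x32, x33} × {0, 1, 2}, {x32, x33, x34} × {0, 2}, {x33, x34} × {0, 1, 2}, {x32, x33, x34} × {0, 1, 2}}; |τ_{X×Y}| = 30.

Enumerate products U × V with U ∈ τ_X, V ∈ τ_Y (deduplicated):
  ∅ × ∅ = {} (∅)
  {x33} × {0} = {(x33,0)}
  {x32, x33} × {0} = {(x32,0), (x33,0)}
  {x33} × {0, 2} = {(x33,0), (x33,2)}
  {x33, x34} × {0} = {(x33,0), (x34,0)}
  {x32, x33, x34} × {0} = {(x32,0), (x33,0), (x34,0)}
  {x33} × {0, 1, 2} = {(x33,0), (x33,1), (x33,2)}
  {x32, x33} × {0, 2} = {(x32,0), (x32,2), (x33,0), (x33,2)}
  {x33, x34} × {0, 2} = {(x33,0), (x33,2), (x34,0), (x34,2)}
  {x32, x33} × {0, 1, 2} = {(x32,0), (x32,1), (x32,2), (x33,0), (x33,1), (x33,2)}
  {x32, x33, x34} × {0, 2} = {(x32,0), (x32,2), (x33,0), (x33,2), (x34,0), (x34,2)}
  {x33, x34} × {0, 1, 2} = {(x33,0), (x33,1), (x33,2), (x34,0), (x34,1), (x34,2)}
  {x32, x33, x34} × {0, 1, 2} = {(x32,0), (x32,1), (x32,2), (x33,0), (x33,1), (x33,2), (x34,0), (x34,1), (x34,2)}
These 13 distinct sets form the basis B.
Close under arbitrary unions to get τ_{X×Y}; counting gives |τ_{X×Y}| = 30.


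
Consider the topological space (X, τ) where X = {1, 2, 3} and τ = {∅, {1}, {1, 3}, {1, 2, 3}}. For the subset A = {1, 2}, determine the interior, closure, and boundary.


int(A) = {1}, cl(A) = {1, 2, 3}, ∂A = {2, 3}.

Closed sets in (X, τ) are complements of opens:
  closed(X, τ) = {∅, {2}, {2, 3}, {1, 2, 3}}.
int(A) = ⋃ {U ∈ τ : U ⊆ A}. Opens contained in A: ∅, {1}.
Taking the union of these: int(A) = {1}.
cl(A) = ⋂ {C closed : A ⊆ C}. Closed sets containing A: {1, 2, 3}.
Intersecting these: cl(A) = {1, 2, 3}.
∂A = cl(A) ∖ int(A) = {1, 2, 3} ∖ {1} = {2, 3}.


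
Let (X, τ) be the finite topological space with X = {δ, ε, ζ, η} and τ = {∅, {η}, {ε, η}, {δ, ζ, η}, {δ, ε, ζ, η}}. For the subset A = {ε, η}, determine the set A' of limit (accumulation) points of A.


A' = {δ, ε, ζ}

For each x ∈ X, list the open sets U ∈ τ with x ∈ U, then check whether U ∩ (A ∖ {x}) ≠ ∅ for every such U.
  x = δ: opens ∋ x are {δ, ζ, η}, {δ, ε, ζ, η}; each meets A ∖ {δ}, so x IS a limit point.
  x = ε: opens ∋ x are {ε, η}, {δ, ε, ζ, η}; each meets A ∖ {ε}, so x IS a limit point.
  x = ζ: opens ∋ x are {δ, ζ, η}, {δ, ε, ζ, η}; each meets A ∖ {ζ}, so x IS a limit point.
  x = η: open {η} ∋ x has {η} ∩ (A ∖ {η}) = ∅, so x is NOT a limit point.
Collecting: A' = {δ, ε, ζ}.


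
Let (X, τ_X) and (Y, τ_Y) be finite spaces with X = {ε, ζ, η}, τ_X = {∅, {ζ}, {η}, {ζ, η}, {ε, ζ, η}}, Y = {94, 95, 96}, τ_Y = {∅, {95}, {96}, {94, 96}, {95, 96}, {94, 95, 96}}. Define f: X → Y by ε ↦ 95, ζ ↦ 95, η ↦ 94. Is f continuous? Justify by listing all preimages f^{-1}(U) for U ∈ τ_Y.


f is NOT continuous.

Compute f^{-1}(U) for each U ∈ τ_Y:
  U = ∅: f^{-1}(U) = ∅ ∈ τ_X ✓.
  U = {95}: f^{-1}(U) = {ε, ζ} ∉ τ_X ✗.
  U = {96}: f^{-1}(U) = ∅ ∈ τ_X ✓.
  U = {94, 96}: f^{-1}(U) = {η} ∈ τ_X ✓.
  U = {95, 96}: f^{-1}(U) = {ε, ζ} ∉ τ_X ✗.
  U = {94, 95, 96}: f^{-1}(U) = {ε, ζ, η} ∈ τ_X ✓.
Found U = {95} with f^{-1}(U) = {ε, ζ} not in τ_X. Therefore f is NOT continuous.


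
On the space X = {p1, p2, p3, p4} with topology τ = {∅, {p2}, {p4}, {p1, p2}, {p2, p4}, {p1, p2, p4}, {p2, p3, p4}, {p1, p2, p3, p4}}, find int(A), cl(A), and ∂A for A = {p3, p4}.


int(A) = {p4}, cl(A) = {p3, p4}, ∂A = {p3}.

Closed sets in (X, τ) are complements of opens:
  closed(X, τ) = {∅, {p1}, {p3}, {p1, p3}, {p3, p4}, {p1, p2, p3}, {p1, p3, p4}, {p1, p2, p3, p4}}.
int(A) = ⋃ {U ∈ τ : U ⊆ A}. Opens contained in A: ∅, {p4}.
Taking the union of these: int(A) = {p4}.
cl(A) = ⋂ {C closed : A ⊆ C}. Closed sets containing A: {p3, p4}, {p1, p3, p4}, {p1, p2, p3, p4}.
Intersecting these: cl(A) = {p3, p4}.
∂A = cl(A) ∖ int(A) = {p3, p4} ∖ {p4} = {p3}.


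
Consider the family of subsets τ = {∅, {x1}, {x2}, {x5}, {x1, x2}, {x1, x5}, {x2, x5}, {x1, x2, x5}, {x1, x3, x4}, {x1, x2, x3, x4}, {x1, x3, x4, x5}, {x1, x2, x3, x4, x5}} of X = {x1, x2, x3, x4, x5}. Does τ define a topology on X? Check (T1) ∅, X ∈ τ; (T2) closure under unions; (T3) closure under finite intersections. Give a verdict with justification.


τ IS a topology on X.

Axiom (T1): ∅ ∈ τ? Yes; X ∈ τ? Yes.
Axiom (T2/T3): check pairwise unions and intersections of members of τ.
All pairwise intersections and unions checked — each lies in τ. Therefore τ satisfies (T1), (T2), (T3): it IS a topology on X.


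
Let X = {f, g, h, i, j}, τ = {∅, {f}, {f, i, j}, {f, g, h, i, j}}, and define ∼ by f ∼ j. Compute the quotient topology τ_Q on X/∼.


X/∼ = {[f=j], [g], [h], [i]}; |τ_Q| = 3.

Equivalence classes: [f=j], [g], [h], [i].
Quotient map π: X → X/∼ sends f ↦ [f=j], g ↦ [g], h ↦ [h], i ↦ [i], j ↦ [f=j].
For each subset V ⊆ X/∼, compute π^{-1}(V) ⊆ X and check whether π^{-1}(V) ∈ τ. V is open in τ_Q iff π^{-1}(V) ∈ τ.
  V = {}: π^{-1}(V) = ∅ ∈ τ ✓.
  V = {[f=j]}: π^{-1}(V) = {f, j} ∉ τ ✗.
  V = {[g]}: π^{-1}(V) = {g} ∉ τ ✗.
  V = {[f=j], [g]}: π^{-1}(V) = {f, g, j} ∉ τ ✗.
  V = {[h]}: π^{-1}(V) = {h} ∉ τ ✗.
  V = {[f=j], [h]}: π^{-1}(V) = {f, h, j} ∉ τ ✗.
  V = {[g], [h]}: π^{-1}(V) = {g, h} ∉ τ ✗.
  V = {[f=j], [g], [h]}: π^{-1}(V) = {f, g, h, j} ∉ τ ✗.
  V = {[i]}: π^{-1}(V) = {i} ∉ τ ✗.
  V = {[f=j], [i]}: π^{-1}(V) = {f, i, j} ∈ τ ✓.
  V = {[g], [i]}: π^{-1}(V) = {g, i} ∉ τ ✗.
  V = {[f=j], [g], [i]}: π^{-1}(V) = {f, g, i, j} ∉ τ ✗.
  V = {[h], [i]}: π^{-1}(V) = {h, i} ∉ τ ✗.
  V = {[f=j], [h], [i]}: π^{-1}(V) = {f, h, i, j} ∉ τ ✗.
  V = {[g], [h], [i]}: π^{-1}(V) = {g, h, i} ∉ τ ✗.
  V = {[f=j], [g], [h], [i]}: π^{-1}(V) = {f, g, h, i, j} ∈ τ ✓.
Open sets in the quotient: τ_Q = {{}, {[f=j], [i]}, {[f=j], [g], [h], [i]}} (3 elements).


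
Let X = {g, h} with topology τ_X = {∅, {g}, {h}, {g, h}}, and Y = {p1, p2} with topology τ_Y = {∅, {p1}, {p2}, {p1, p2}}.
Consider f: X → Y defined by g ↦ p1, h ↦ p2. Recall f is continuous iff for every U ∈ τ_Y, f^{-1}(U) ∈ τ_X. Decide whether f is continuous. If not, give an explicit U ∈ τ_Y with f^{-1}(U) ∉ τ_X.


f IS continuous.

Compute f^{-1}(U) for each U ∈ τ_Y:
  U = ∅: f^{-1}(U) = ∅ ∈ τ_X ✓.
  U = {p1}: f^{-1}(U) = {g} ∈ τ_X ✓.
  U = {p2}: f^{-1}(U) = {h} ∈ τ_X ✓.
  U = {p1, p2}: f^{-1}(U) = {g, h} ∈ τ_X ✓.
Every preimage lies in τ_X, so f IS continuous.


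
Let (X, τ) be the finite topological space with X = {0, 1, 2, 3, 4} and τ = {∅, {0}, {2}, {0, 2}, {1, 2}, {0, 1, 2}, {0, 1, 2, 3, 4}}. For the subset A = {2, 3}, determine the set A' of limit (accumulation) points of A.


A' = {1, 3, 4}

For each x ∈ X, list the open sets U ∈ τ with x ∈ U, then check whether U ∩ (A ∖ {x}) ≠ ∅ for every such U.
  x = 0: open {0} ∋ x has {0} ∩ (A ∖ {0}) = ∅, so x is NOT a limit point.
  x = 1: opens ∋ x are {1, 2}, {0, 1, 2}, {0, 1, 2, 3, 4}; each meets A ∖ {1}, so x IS a limit point.
  x = 2: open {2} ∋ x has {2} ∩ (A ∖ {2}) = ∅, so x is NOT a limit point.
  x = 3: opens ∋ x are {0, 1, 2, 3, 4}; each meets A ∖ {3}, so x IS a limit point.
  x = 4: opens ∋ x are {0, 1, 2, 3, 4}; each meets A ∖ {4}, so x IS a limit point.
Collecting: A' = {1, 3, 4}.


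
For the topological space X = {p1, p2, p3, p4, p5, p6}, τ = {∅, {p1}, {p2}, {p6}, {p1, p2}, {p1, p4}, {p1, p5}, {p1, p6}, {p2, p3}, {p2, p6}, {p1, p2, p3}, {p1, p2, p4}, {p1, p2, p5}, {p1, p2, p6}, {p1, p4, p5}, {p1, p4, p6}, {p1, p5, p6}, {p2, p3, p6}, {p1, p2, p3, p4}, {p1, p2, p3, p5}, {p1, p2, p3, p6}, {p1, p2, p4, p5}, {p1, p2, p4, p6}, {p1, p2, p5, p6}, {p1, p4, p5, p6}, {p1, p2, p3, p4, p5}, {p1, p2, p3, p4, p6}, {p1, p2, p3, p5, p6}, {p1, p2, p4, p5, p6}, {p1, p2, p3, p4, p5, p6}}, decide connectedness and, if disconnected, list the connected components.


(X, τ) is disconnected; components = [{p6}, {p2, p3}, {p1, p4, p5}].

Find clopen sets (U ∈ τ with X ∖ U ∈ τ):
  U = ∅, X ∖ U = {p1, p2, p3, p4, p5, p6} — both open, so U is clopen.
  U = {p6}, X ∖ U = {p1, p2, p3, p4, p5} — both open, so U is clopen.
  U = {p2, p3}, X ∖ U = {p1, p4, p5, p6} — both open, so U is clopen.
  U = {p1, p4, p5}, X ∖ U = {p2, p3, p6} — both open, so U is clopen.
  U = {p2, p3, p6}, X ∖ U = {p1, p4, p5} — both open, so U is clopen.
  U = {p1, p4, p5, p6}, X ∖ U = {p2, p3} — both open, so U is clopen.
  U = {p1, p2, p3, p4, p5}, X ∖ U = {p6} — both open, so U is clopen.
  U = {p1, p2, p3, p4, p5, p6}, X ∖ U = ∅ — both open, so U is clopen.
Nontrivial clopen(s) exist: e.g. {p1, p2, p3, p4, p5}. So (X, τ) is disconnected.
Compute connected components by grouping points that agree on all clopens:
  component: {p6}
  component: {p2, p3}
  component: {p1, p4, p5}


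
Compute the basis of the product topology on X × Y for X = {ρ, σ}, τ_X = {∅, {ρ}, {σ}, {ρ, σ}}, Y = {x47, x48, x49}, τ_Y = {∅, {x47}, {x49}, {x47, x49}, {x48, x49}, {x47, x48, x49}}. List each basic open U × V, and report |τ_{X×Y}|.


Basis B = {∅ × ∅, {ρ} × {x47}, {ρ} × {x49}, {σ} × {x47}, {σ} × {x49}, {ρ} × {x47, x49}, {ρ, σ} × {x47}, {ρ} × {x48, x49}, {ρ, σ} × {x49}, {σ} × {x47, x49}, {σ} × {x48, x49}, {ρ} × {x47, x48, x49}, {σ} × {x47, x48, x49}, {ρ, σ} × {x47, x49}, {ρ, σ} × {x48, x49}, {ρ, σ} × {x47, x48, x49}}; |τ_{X×Y}| = 36.

Enumerate products U × V with U ∈ τ_X, V ∈ τ_Y (deduplicated):
  ∅ × ∅ = {} (∅)
  {ρ} × {x47} = {(ρ,x47)}
  {ρ} × {x49} = {(ρ,x49)}
  {σ} × {x47} = {(σ,x47)}
  {σ} × {x49} = {(σ,x49)}
  {ρ} × {x47, x49} = {(ρ,x47), (ρ,x49)}
  {ρ, σ} × {x47} = {(ρ,x47), (σ,x47)}
  {ρ} × {x48, x49} = {(ρ,x48), (ρ,x49)}
  {ρ, σ} × {x49} = {(ρ,x49), (σ,x49)}
  {σ} × {x47, x49} = {(σ,x47), (σ,x49)}
  {σ} × {x48, x49} = {(σ,x48), (σ,x49)}
  {ρ} × {x47, x48, x49} = {(ρ,x47), (ρ,x48), (ρ,x49)}
  {σ} × {x47, x48, x49} = {(σ,x47), (σ,x48), (σ,x49)}
  {ρ, σ} × {x47, x49} = {(ρ,x47), (ρ,x49), (σ,x47), (σ,x49)}
  {ρ, σ} × {x48, x49} = {(ρ,x48), (ρ,x49), (σ,x48), (σ,x49)}
  {ρ, σ} × {x47, x48, x49} = {(ρ,x47), (ρ,x48), (ρ,x49), (σ,x47), (σ,x48), (σ,x49)}
These 16 distinct sets form the basis B.
Close under arbitrary unions to get τ_{X×Y}; counting gives |τ_{X×Y}| = 36.


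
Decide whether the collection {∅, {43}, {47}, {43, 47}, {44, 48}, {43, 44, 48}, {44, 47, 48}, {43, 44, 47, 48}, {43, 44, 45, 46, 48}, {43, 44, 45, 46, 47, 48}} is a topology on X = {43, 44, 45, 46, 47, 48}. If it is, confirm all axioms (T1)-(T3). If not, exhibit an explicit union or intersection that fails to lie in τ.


τ IS a topology on X.

Axiom (T1): ∅ ∈ τ? Yes; X ∈ τ? Yes.
Axiom (T2/T3): check pairwise unions and intersections of members of τ.
All pairwise intersections and unions checked — each lies in τ. Therefore τ satisfies (T1), (T2), (T3): it IS a topology on X.


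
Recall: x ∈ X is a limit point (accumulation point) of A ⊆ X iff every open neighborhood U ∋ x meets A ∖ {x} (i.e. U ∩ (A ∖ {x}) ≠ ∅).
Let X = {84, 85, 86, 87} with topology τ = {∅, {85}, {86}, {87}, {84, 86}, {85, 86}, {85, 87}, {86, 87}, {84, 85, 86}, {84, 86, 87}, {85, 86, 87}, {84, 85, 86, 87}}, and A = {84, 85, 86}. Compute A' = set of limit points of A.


A' = {84}

For each x ∈ X, list the open sets U ∈ τ with x ∈ U, then check whether U ∩ (A ∖ {x}) ≠ ∅ for every such U.
  x = 84: opens ∋ x are {84, 86}, {84, 85, 86}, {84, 86, 87}, {84, 85, 86, 87}; each meets A ∖ {84}, so x IS a limit point.
  x = 85: open {85} ∋ x has {85} ∩ (A ∖ {85}) = ∅, so x is NOT a limit point.
  x = 86: open {86} ∋ x has {86} ∩ (A ∖ {86}) = ∅, so x is NOT a limit point.
  x = 87: open {87} ∋ x has {87} ∩ (A ∖ {87}) = ∅, so x is NOT a limit point.
Collecting: A' = {84}.


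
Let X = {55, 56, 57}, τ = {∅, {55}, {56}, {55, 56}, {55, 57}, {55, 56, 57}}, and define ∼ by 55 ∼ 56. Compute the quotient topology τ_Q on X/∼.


X/∼ = {[55=56], [57]}; |τ_Q| = 3.

Equivalence classes: [55=56], [57].
Quotient map π: X → X/∼ sends 55 ↦ [55=56], 56 ↦ [55=56], 57 ↦ [57].
For each subset V ⊆ X/∼, compute π^{-1}(V) ⊆ X and check whether π^{-1}(V) ∈ τ. V is open in τ_Q iff π^{-1}(V) ∈ τ.
  V = {}: π^{-1}(V) = ∅ ∈ τ ✓.
  V = {[55=56]}: π^{-1}(V) = {55, 56} ∈ τ ✓.
  V = {[57]}: π^{-1}(V) = {57} ∉ τ ✗.
  V = {[55=56], [57]}: π^{-1}(V) = {55, 56, 57} ∈ τ ✓.
Open sets in the quotient: τ_Q = {{}, {[55=56]}, {[55=56], [57]}} (3 elements).


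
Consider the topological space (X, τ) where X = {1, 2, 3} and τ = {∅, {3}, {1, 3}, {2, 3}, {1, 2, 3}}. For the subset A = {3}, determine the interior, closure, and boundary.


int(A) = {3}, cl(A) = {1, 2, 3}, ∂A = {1, 2}.

Closed sets in (X, τ) are complements of opens:
  closed(X, τ) = {∅, {1}, {2}, {1, 2}, {1, 2, 3}}.
int(A) = ⋃ {U ∈ τ : U ⊆ A}. Opens contained in A: ∅, {3}.
Taking the union of these: int(A) = {3}.
cl(A) = ⋂ {C closed : A ⊆ C}. Closed sets containing A: {1, 2, 3}.
Intersecting these: cl(A) = {1, 2, 3}.
∂A = cl(A) ∖ int(A) = {1, 2, 3} ∖ {3} = {1, 2}.


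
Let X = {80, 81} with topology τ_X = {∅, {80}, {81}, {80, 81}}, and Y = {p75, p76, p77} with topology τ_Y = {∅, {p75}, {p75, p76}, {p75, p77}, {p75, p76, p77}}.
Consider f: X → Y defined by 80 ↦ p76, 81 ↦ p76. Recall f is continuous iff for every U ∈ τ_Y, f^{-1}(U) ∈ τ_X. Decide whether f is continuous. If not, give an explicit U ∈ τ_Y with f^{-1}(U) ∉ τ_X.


f IS continuous.

Compute f^{-1}(U) for each U ∈ τ_Y:
  U = ∅: f^{-1}(U) = ∅ ∈ τ_X ✓.
  U = {p75}: f^{-1}(U) = ∅ ∈ τ_X ✓.
  U = {p75, p76}: f^{-1}(U) = {80, 81} ∈ τ_X ✓.
  U = {p75, p77}: f^{-1}(U) = ∅ ∈ τ_X ✓.
  U = {p75, p76, p77}: f^{-1}(U) = {80, 81} ∈ τ_X ✓.
Every preimage lies in τ_X, so f IS continuous.


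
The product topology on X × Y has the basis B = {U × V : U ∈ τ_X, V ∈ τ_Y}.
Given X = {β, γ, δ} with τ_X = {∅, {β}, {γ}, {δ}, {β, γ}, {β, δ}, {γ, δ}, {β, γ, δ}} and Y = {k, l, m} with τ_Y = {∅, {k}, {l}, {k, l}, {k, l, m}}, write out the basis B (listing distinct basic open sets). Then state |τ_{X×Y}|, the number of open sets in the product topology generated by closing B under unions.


Basis B = {∅ × ∅, {β} × {k}, {β} × {l}, {γ} × {k}, {γ} × {l}, {δ} × {k}, {δ} × {l}, {β} × {k, l}, {β, γ} × {k}, {β, δ} × {k}, {β, γ} × {l}, {β, δ} × {l}, {γ} × {k, l}, {γ, δ} × {k}, {γ, δ} × {l}, {δ} × {k, l}, {β} × {k, l, m}, {β, γ, δ} × {k}, {β, γ, δ} × {l}, {γ} × {k, l, m}, {δ} × {k, l, m}, {β, γ} × {k, l}, {β, δ} × {k, l}, {γ, δ} × {k, l}, {β, γ} × {k, l, m}, {β, δ} × {k, l, m}, {β, γ, δ} × {k, l}, {γ, δ} × {k, l, m}, {β, γ, δ} × {k, l, m}}; |τ_{X×Y}| = 125.

Enumerate products U × V with U ∈ τ_X, V ∈ τ_Y (deduplicated):
  ∅ × ∅ = {} (∅)
  {β} × {k} = {(β,k)}
  {β} × {l} = {(β,l)}
  {γ} × {k} = {(γ,k)}
  {γ} × {l} = {(γ,l)}
  {δ} × {k} = {(δ,k)}
  {δ} × {l} = {(δ,l)}
  {β} × {k, l} = {(β,k), (β,l)}
  {β, γ} × {k} = {(β,k), (γ,k)}
  {β, δ} × {k} = {(β,k), (δ,k)}
  {β, γ} × {l} = {(β,l), (γ,l)}
  {β, δ} × {l} = {(β,l), (δ,l)}
  {γ} × {k, l} = {(γ,k), (γ,l)}
  {γ, δ} × {k} = {(γ,k), (δ,k)}
  {γ, δ} × {l} = {(γ,l), (δ,l)}
  {δ} × {k, l} = {(δ,k), (δ,l)}
  {β} × {k, l, m} = {(β,k), (β,l), (β,m)}
  {β, γ, δ} × {k} = {(β,k), (γ,k), (δ,k)}
  {β, γ, δ} × {l} = {(β,l), (γ,l), (δ,l)}
  {γ} × {k, l, m} = {(γ,k), (γ,l), (γ,m)}
  {δ} × {k, l, m} = {(δ,k), (δ,l), (δ,m)}
  {β, γ} × {k, l} = {(β,k), (β,l), (γ,k), (γ,l)}
  {β, δ} × {k, l} = {(β,k), (β,l), (δ,k), (δ,l)}
  {γ, δ} × {k, l} = {(γ,k), (γ,l), (δ,k), (δ,l)}
  {β, γ} × {k, l, m} = {(β,k), (β,l), (β,m), (γ,k), (γ,l), (γ,m)}
  {β, δ} × {k, l, m} = {(β,k), (β,l), (β,m), (δ,k), (δ,l), (δ,m)}
  {β, γ, δ} × {k, l} = {(β,k), (β,l), (γ,k), (γ,l), (δ,k), (δ,l)}
  {γ, δ} × {k, l, m} = {(γ,k), (γ,l), (γ,m), (δ,k), (δ,l), (δ,m)}
  {β, γ, δ} × {k, l, m} = {(β,k), (β,l), (β,m), (γ,k), (γ,l), (γ,m), (δ,k), (δ,l), (δ,m)}
These 29 distinct sets form the basis B.
Close under arbitrary unions to get τ_{X×Y}; counting gives |τ_{X×Y}| = 125.


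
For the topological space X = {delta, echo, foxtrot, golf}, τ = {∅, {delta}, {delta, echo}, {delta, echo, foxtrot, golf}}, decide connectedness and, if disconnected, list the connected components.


(X, τ) is connected.

Find clopen sets (U ∈ τ with X ∖ U ∈ τ):
  U = ∅, X ∖ U = {delta, echo, foxtrot, golf} — both open, so U is clopen.
  U = {delta, echo, foxtrot, golf}, X ∖ U = ∅ — both open, so U is clopen.
Only trivial clopens (∅ and X) exist, so (X, τ) is connected.
Compute connected components by grouping points that agree on all clopens:
  component: {delta, echo, foxtrot, golf}


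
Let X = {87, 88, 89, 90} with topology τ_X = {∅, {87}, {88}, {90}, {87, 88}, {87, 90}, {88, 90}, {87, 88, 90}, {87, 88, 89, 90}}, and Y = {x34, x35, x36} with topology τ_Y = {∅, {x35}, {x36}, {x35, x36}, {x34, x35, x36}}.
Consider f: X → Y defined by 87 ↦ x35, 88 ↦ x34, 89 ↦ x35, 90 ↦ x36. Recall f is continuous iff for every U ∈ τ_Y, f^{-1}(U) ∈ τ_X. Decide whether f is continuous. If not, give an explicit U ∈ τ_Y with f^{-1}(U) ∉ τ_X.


f is NOT continuous.

Compute f^{-1}(U) for each U ∈ τ_Y:
  U = ∅: f^{-1}(U) = ∅ ∈ τ_X ✓.
  U = {x35}: f^{-1}(U) = {87, 89} ∉ τ_X ✗.
  U = {x36}: f^{-1}(U) = {90} ∈ τ_X ✓.
  U = {x35, x36}: f^{-1}(U) = {87, 89, 90} ∉ τ_X ✗.
  U = {x34, x35, x36}: f^{-1}(U) = {87, 88, 89, 90} ∈ τ_X ✓.
Found U = {x35} with f^{-1}(U) = {87, 89} not in τ_X. Therefore f is NOT continuous.


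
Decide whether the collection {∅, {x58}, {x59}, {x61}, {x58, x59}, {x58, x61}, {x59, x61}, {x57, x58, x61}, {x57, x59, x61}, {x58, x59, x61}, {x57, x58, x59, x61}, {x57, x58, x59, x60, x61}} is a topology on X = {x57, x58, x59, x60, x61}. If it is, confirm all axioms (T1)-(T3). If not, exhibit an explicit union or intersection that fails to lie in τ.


τ is NOT a topology on X.

Axiom (T1): ∅ ∈ τ? Yes; X ∈ τ? Yes.
Axiom (T2/T3): check pairwise unions and intersections of members of τ.
Counterexample for (T3): {x57, x58, x61} ∩ {x57, x59, x61} = {x57, x61} ∉ τ. Therefore τ is NOT a topology.


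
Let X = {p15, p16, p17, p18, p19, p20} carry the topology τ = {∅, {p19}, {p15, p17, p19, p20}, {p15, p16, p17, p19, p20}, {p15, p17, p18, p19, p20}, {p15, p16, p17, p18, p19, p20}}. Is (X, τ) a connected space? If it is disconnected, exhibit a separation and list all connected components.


(X, τ) is connected.

Find clopen sets (U ∈ τ with X ∖ U ∈ τ):
  U = ∅, X ∖ U = {p15, p16, p17, p18, p19, p20} — both open, so U is clopen.
  U = {p15, p16, p17, p18, p19, p20}, X ∖ U = ∅ — both open, so U is clopen.
Only trivial clopens (∅ and X) exist, so (X, τ) is connected.
Compute connected components by grouping points that agree on all clopens:
  component: {p15, p16, p17, p18, p19, p20}


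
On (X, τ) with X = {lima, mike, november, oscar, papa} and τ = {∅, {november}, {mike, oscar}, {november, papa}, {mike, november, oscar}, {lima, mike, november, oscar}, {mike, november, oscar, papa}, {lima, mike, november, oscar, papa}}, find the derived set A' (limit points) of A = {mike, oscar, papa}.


A' = {lima, mike, oscar}

For each x ∈ X, list the open sets U ∈ τ with x ∈ U, then check whether U ∩ (A ∖ {x}) ≠ ∅ for every such U.
  x = lima: opens ∋ x are {lima, mike, november, oscar}, {lima, mike, november, oscar, papa}; each meets A ∖ {lima}, so x IS a limit point.
  x = mike: opens ∋ x are {mike, oscar}, {mike, november, oscar}, {lima, mike, november, oscar}, {mike, november, oscar, papa}, {lima, mike, november, oscar, papa}; each meets A ∖ {mike}, so x IS a limit point.
  x = november: open {november} ∋ x has {november} ∩ (A ∖ {november}) = ∅, so x is NOT a limit point.
  x = oscar: opens ∋ x are {mike, oscar}, {mike, november, oscar}, {lima, mike, november, oscar}, {mike, november, oscar, papa}, {lima, mike, november, oscar, papa}; each meets A ∖ {oscar}, so x IS a limit point.
  x = papa: open {november, papa} ∋ x has {november, papa} ∩ (A ∖ {papa}) = ∅, so x is NOT a limit point.
Collecting: A' = {lima, mike, oscar}.


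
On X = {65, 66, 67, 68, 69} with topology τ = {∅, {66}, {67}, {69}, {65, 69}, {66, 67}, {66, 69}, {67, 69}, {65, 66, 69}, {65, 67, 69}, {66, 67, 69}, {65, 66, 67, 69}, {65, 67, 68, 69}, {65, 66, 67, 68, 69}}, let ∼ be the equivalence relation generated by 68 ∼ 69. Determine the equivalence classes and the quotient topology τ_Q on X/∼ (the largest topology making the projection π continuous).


X/∼ = {[65], [66], [67], [68=69]}; |τ_Q| = 6.

Equivalence classes: [65], [66], [67], [68=69].
Quotient map π: X → X/∼ sends 65 ↦ [65], 66 ↦ [66], 67 ↦ [67], 68 ↦ [68=69], 69 ↦ [68=69].
For each subset V ⊆ X/∼, compute π^{-1}(V) ⊆ X and check whether π^{-1}(V) ∈ τ. V is open in τ_Q iff π^{-1}(V) ∈ τ.
  V = {}: π^{-1}(V) = ∅ ∈ τ ✓.
  V = {[65]}: π^{-1}(V) = {65} ∉ τ ✗.
  V = {[66]}: π^{-1}(V) = {66} ∈ τ ✓.
  V = {[65], [66]}: π^{-1}(V) = {65, 66} ∉ τ ✗.
  V = {[67]}: π^{-1}(V) = {67} ∈ τ ✓.
  V = {[65], [67]}: π^{-1}(V) = {65, 67} ∉ τ ✗.
  V = {[66], [67]}: π^{-1}(V) = {66, 67} ∈ τ ✓.
  V = {[65], [66], [67]}: π^{-1}(V) = {65, 66, 67} ∉ τ ✗.
  V = {[68=69]}: π^{-1}(V) = {68, 69} ∉ τ ✗.
  V = {[65], [68=69]}: π^{-1}(V) = {65, 68, 69} ∉ τ ✗.
  V = {[66], [68=69]}: π^{-1}(V) = {66, 68, 69} ∉ τ ✗.
  V = {[65], [66], [68=69]}: π^{-1}(V) = {65, 66, 68, 69} ∉ τ ✗.
  V = {[67], [68=69]}: π^{-1}(V) = {67, 68, 69} ∉ τ ✗.
  V = {[65], [67], [68=69]}: π^{-1}(V) = {65, 67, 68, 69} ∈ τ ✓.
  V = {[66], [67], [68=69]}: π^{-1}(V) = {66, 67, 68, 69} ∉ τ ✗.
  V = {[65], [66], [67], [68=69]}: π^{-1}(V) = {65, 66, 67, 68, 69} ∈ τ ✓.
Open sets in the quotient: τ_Q = {{}, {[66]}, {[67]}, {[66], [67]}, {[65], [67], [68=69]}, {[65], [66], [67], [68=69]}} (6 elements).


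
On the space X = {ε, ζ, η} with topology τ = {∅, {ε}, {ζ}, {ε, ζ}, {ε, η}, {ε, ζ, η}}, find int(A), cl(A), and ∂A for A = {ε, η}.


int(A) = {ε, η}, cl(A) = {ε, η}, ∂A = ∅.

Closed sets in (X, τ) are complements of opens:
  closed(X, τ) = {∅, {ζ}, {η}, {ε, η}, {ζ, η}, {ε, ζ, η}}.
int(A) = ⋃ {U ∈ τ : U ⊆ A}. Opens contained in A: ∅, {ε}, {ε, η}.
Taking the union of these: int(A) = {ε, η}.
cl(A) = ⋂ {C closed : A ⊆ C}. Closed sets containing A: {ε, η}, {ε, ζ, η}.
Intersecting these: cl(A) = {ε, η}.
∂A = cl(A) ∖ int(A) = {ε, η} ∖ {ε, η} = ∅.


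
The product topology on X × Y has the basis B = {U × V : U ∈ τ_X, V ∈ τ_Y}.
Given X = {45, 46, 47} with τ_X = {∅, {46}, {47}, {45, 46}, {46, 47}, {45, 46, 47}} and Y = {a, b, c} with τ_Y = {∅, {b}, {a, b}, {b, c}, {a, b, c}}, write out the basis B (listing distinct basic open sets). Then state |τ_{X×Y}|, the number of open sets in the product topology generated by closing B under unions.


Basis B = {∅ × ∅, {46} × {b}, {47} × {b}, {45, 46} × {b}, {46} × {a, b}, {46} × {b, c}, {46, 47} × {b}, {47} × {a, b}, {47} × {b, c}, {45, 46, 47} × {b}, {46} × {a, b, c}, {47} × {a, b, c}, {45, 46} × {a, b}, {45, 46} × {b, c}, {46, 47} × {a, b}, {46, 47} × {b, c}, {45, 46} × {a, b, c}, {45, 46, 47} × {a, b}, {45, 46, 47} × {b, c}, {46, 47} × {a, b, c}, {45, 46, 47} × {a, b, c}}; |τ_{X×Y}| = 70.

Enumerate products U × V with U ∈ τ_X, V ∈ τ_Y (deduplicated):
  ∅ × ∅ = {} (∅)
  {46} × {b} = {(46,b)}
  {47} × {b} = {(47,b)}
  {45, 46} × {b} = {(45,b), (46,b)}
  {46} × {a, b} = {(46,a), (46,b)}
  {46} × {b, c} = {(46,b), (46,c)}
  {46, 47} × {b} = {(46,b), (47,b)}
  {47} × {a, b} = {(47,a), (47,b)}
  {47} × {b, c} = {(47,b), (47,c)}
  {45, 46, 47} × {b} = {(45,b), (46,b), (47,b)}
  {46} × {a, b, c} = {(46,a), (46,b), (46,c)}
  {47} × {a, b, c} = {(47,a), (47,b), (47,c)}
  {45, 46} × {a, b} = {(45,a), (45,b), (46,a), (46,b)}
  {45, 46} × {b, c} = {(45,b), (45,c), (46,b), (46,c)}
  {46, 47} × {a, b} = {(46,a), (46,b), (47,a), (47,b)}
  {46, 47} × {b, c} = {(46,b), (46,c), (47,b), (47,c)}
  {45, 46} × {a, b, c} = {(45,a), (45,b), (45,c), (46,a), (46,b), (46,c)}
  {45, 46, 47} × {a, b} = {(45,a), (45,b), (46,a), (46,b), (47,a), (47,b)}
  {45, 46, 47} × {b, c} = {(45,b), (45,c), (46,b), (46,c), (47,b), (47,c)}
  {46, 47} × {a, b, c} = {(46,a), (46,b), (46,c), (47,a), (47,b), (47,c)}
  {45, 46, 47} × {a, b, c} = {(45,a), (45,b), (45,c), (46,a), (46,b), (46,c), (47,a), (47,b), (47,c)}
These 21 distinct sets form the basis B.
Close under arbitrary unions to get τ_{X×Y}; counting gives |τ_{X×Y}| = 70.


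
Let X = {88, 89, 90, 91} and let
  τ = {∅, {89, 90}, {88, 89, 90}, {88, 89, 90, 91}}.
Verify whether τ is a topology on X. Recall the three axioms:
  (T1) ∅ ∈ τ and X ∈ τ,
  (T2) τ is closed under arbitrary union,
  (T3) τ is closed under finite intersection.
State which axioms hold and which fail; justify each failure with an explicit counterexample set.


τ IS a topology on X.

Axiom (T1): ∅ ∈ τ? Yes; X ∈ τ? Yes.
Axiom (T2/T3): check pairwise unions and intersections of members of τ.
All pairwise intersections and unions checked — each lies in τ. Therefore τ satisfies (T1), (T2), (T3): it IS a topology on X.
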